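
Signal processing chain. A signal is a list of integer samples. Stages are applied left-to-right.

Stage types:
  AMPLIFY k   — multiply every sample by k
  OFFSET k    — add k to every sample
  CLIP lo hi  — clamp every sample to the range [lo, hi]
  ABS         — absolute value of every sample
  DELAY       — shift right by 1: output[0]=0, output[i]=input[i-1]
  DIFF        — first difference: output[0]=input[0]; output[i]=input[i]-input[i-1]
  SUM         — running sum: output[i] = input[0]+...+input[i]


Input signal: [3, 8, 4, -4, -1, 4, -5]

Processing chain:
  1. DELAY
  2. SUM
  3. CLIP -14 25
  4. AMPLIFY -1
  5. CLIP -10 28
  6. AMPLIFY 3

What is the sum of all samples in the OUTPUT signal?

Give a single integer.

Input: [3, 8, 4, -4, -1, 4, -5]
Stage 1 (DELAY): [0, 3, 8, 4, -4, -1, 4] = [0, 3, 8, 4, -4, -1, 4] -> [0, 3, 8, 4, -4, -1, 4]
Stage 2 (SUM): sum[0..0]=0, sum[0..1]=3, sum[0..2]=11, sum[0..3]=15, sum[0..4]=11, sum[0..5]=10, sum[0..6]=14 -> [0, 3, 11, 15, 11, 10, 14]
Stage 3 (CLIP -14 25): clip(0,-14,25)=0, clip(3,-14,25)=3, clip(11,-14,25)=11, clip(15,-14,25)=15, clip(11,-14,25)=11, clip(10,-14,25)=10, clip(14,-14,25)=14 -> [0, 3, 11, 15, 11, 10, 14]
Stage 4 (AMPLIFY -1): 0*-1=0, 3*-1=-3, 11*-1=-11, 15*-1=-15, 11*-1=-11, 10*-1=-10, 14*-1=-14 -> [0, -3, -11, -15, -11, -10, -14]
Stage 5 (CLIP -10 28): clip(0,-10,28)=0, clip(-3,-10,28)=-3, clip(-11,-10,28)=-10, clip(-15,-10,28)=-10, clip(-11,-10,28)=-10, clip(-10,-10,28)=-10, clip(-14,-10,28)=-10 -> [0, -3, -10, -10, -10, -10, -10]
Stage 6 (AMPLIFY 3): 0*3=0, -3*3=-9, -10*3=-30, -10*3=-30, -10*3=-30, -10*3=-30, -10*3=-30 -> [0, -9, -30, -30, -30, -30, -30]
Output sum: -159

Answer: -159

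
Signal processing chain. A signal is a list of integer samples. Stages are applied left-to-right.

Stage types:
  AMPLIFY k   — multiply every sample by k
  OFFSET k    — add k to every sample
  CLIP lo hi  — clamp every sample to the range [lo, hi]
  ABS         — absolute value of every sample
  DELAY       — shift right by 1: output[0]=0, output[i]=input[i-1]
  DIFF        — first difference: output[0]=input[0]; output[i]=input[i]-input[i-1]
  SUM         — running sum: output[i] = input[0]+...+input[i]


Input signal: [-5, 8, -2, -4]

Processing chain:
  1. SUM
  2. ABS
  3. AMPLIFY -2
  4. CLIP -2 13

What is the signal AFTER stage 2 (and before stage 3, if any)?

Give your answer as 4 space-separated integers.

Input: [-5, 8, -2, -4]
Stage 1 (SUM): sum[0..0]=-5, sum[0..1]=3, sum[0..2]=1, sum[0..3]=-3 -> [-5, 3, 1, -3]
Stage 2 (ABS): |-5|=5, |3|=3, |1|=1, |-3|=3 -> [5, 3, 1, 3]

Answer: 5 3 1 3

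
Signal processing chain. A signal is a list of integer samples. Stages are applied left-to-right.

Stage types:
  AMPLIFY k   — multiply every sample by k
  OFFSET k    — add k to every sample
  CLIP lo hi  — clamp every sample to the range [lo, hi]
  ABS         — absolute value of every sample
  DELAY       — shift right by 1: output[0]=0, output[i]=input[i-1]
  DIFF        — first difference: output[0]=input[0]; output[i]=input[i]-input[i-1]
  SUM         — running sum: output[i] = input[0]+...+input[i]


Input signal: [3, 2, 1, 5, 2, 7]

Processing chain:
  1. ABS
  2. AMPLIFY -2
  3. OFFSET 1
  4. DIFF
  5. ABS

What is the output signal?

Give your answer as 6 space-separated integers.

Answer: 5 2 2 8 6 10

Derivation:
Input: [3, 2, 1, 5, 2, 7]
Stage 1 (ABS): |3|=3, |2|=2, |1|=1, |5|=5, |2|=2, |7|=7 -> [3, 2, 1, 5, 2, 7]
Stage 2 (AMPLIFY -2): 3*-2=-6, 2*-2=-4, 1*-2=-2, 5*-2=-10, 2*-2=-4, 7*-2=-14 -> [-6, -4, -2, -10, -4, -14]
Stage 3 (OFFSET 1): -6+1=-5, -4+1=-3, -2+1=-1, -10+1=-9, -4+1=-3, -14+1=-13 -> [-5, -3, -1, -9, -3, -13]
Stage 4 (DIFF): s[0]=-5, -3--5=2, -1--3=2, -9--1=-8, -3--9=6, -13--3=-10 -> [-5, 2, 2, -8, 6, -10]
Stage 5 (ABS): |-5|=5, |2|=2, |2|=2, |-8|=8, |6|=6, |-10|=10 -> [5, 2, 2, 8, 6, 10]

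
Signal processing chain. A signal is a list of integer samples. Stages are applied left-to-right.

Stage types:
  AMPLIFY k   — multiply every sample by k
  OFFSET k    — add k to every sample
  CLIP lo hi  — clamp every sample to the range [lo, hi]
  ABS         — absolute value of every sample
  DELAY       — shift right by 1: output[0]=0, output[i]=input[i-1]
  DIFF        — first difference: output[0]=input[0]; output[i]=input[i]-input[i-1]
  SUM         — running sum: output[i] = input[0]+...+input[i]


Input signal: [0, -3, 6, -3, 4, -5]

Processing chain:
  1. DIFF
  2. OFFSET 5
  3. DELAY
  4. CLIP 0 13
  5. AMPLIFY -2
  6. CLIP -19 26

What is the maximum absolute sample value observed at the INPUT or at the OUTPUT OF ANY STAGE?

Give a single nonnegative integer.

Answer: 26

Derivation:
Input: [0, -3, 6, -3, 4, -5] (max |s|=6)
Stage 1 (DIFF): s[0]=0, -3-0=-3, 6--3=9, -3-6=-9, 4--3=7, -5-4=-9 -> [0, -3, 9, -9, 7, -9] (max |s|=9)
Stage 2 (OFFSET 5): 0+5=5, -3+5=2, 9+5=14, -9+5=-4, 7+5=12, -9+5=-4 -> [5, 2, 14, -4, 12, -4] (max |s|=14)
Stage 3 (DELAY): [0, 5, 2, 14, -4, 12] = [0, 5, 2, 14, -4, 12] -> [0, 5, 2, 14, -4, 12] (max |s|=14)
Stage 4 (CLIP 0 13): clip(0,0,13)=0, clip(5,0,13)=5, clip(2,0,13)=2, clip(14,0,13)=13, clip(-4,0,13)=0, clip(12,0,13)=12 -> [0, 5, 2, 13, 0, 12] (max |s|=13)
Stage 5 (AMPLIFY -2): 0*-2=0, 5*-2=-10, 2*-2=-4, 13*-2=-26, 0*-2=0, 12*-2=-24 -> [0, -10, -4, -26, 0, -24] (max |s|=26)
Stage 6 (CLIP -19 26): clip(0,-19,26)=0, clip(-10,-19,26)=-10, clip(-4,-19,26)=-4, clip(-26,-19,26)=-19, clip(0,-19,26)=0, clip(-24,-19,26)=-19 -> [0, -10, -4, -19, 0, -19] (max |s|=19)
Overall max amplitude: 26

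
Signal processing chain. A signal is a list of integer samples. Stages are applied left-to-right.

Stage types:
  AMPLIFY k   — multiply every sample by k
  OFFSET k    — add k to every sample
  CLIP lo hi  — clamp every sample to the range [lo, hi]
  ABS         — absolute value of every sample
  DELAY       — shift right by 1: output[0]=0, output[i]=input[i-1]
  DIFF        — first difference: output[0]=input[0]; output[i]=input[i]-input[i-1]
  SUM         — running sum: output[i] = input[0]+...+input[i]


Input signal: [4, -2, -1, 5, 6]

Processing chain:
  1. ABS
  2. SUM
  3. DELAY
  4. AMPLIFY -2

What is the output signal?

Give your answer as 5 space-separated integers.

Answer: 0 -8 -12 -14 -24

Derivation:
Input: [4, -2, -1, 5, 6]
Stage 1 (ABS): |4|=4, |-2|=2, |-1|=1, |5|=5, |6|=6 -> [4, 2, 1, 5, 6]
Stage 2 (SUM): sum[0..0]=4, sum[0..1]=6, sum[0..2]=7, sum[0..3]=12, sum[0..4]=18 -> [4, 6, 7, 12, 18]
Stage 3 (DELAY): [0, 4, 6, 7, 12] = [0, 4, 6, 7, 12] -> [0, 4, 6, 7, 12]
Stage 4 (AMPLIFY -2): 0*-2=0, 4*-2=-8, 6*-2=-12, 7*-2=-14, 12*-2=-24 -> [0, -8, -12, -14, -24]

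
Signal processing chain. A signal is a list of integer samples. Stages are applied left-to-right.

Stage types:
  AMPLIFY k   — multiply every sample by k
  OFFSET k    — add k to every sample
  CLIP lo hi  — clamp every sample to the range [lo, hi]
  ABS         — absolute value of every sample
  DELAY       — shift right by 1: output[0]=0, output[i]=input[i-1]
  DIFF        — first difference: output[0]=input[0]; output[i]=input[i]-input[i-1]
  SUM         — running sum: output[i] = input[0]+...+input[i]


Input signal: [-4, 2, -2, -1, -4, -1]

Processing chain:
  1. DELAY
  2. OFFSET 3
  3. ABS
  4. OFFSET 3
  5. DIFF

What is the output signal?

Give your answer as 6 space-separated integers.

Answer: 6 -2 4 -4 1 -1

Derivation:
Input: [-4, 2, -2, -1, -4, -1]
Stage 1 (DELAY): [0, -4, 2, -2, -1, -4] = [0, -4, 2, -2, -1, -4] -> [0, -4, 2, -2, -1, -4]
Stage 2 (OFFSET 3): 0+3=3, -4+3=-1, 2+3=5, -2+3=1, -1+3=2, -4+3=-1 -> [3, -1, 5, 1, 2, -1]
Stage 3 (ABS): |3|=3, |-1|=1, |5|=5, |1|=1, |2|=2, |-1|=1 -> [3, 1, 5, 1, 2, 1]
Stage 4 (OFFSET 3): 3+3=6, 1+3=4, 5+3=8, 1+3=4, 2+3=5, 1+3=4 -> [6, 4, 8, 4, 5, 4]
Stage 5 (DIFF): s[0]=6, 4-6=-2, 8-4=4, 4-8=-4, 5-4=1, 4-5=-1 -> [6, -2, 4, -4, 1, -1]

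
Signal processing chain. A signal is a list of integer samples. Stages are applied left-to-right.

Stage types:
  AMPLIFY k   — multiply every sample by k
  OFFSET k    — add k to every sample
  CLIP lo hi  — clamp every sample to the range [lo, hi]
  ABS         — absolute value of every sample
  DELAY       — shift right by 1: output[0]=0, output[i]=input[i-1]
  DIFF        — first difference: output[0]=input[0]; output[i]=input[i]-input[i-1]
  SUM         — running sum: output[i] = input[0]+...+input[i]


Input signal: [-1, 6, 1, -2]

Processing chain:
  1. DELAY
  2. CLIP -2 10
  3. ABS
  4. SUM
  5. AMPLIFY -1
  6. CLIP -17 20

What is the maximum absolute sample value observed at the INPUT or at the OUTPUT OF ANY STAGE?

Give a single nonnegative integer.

Answer: 8

Derivation:
Input: [-1, 6, 1, -2] (max |s|=6)
Stage 1 (DELAY): [0, -1, 6, 1] = [0, -1, 6, 1] -> [0, -1, 6, 1] (max |s|=6)
Stage 2 (CLIP -2 10): clip(0,-2,10)=0, clip(-1,-2,10)=-1, clip(6,-2,10)=6, clip(1,-2,10)=1 -> [0, -1, 6, 1] (max |s|=6)
Stage 3 (ABS): |0|=0, |-1|=1, |6|=6, |1|=1 -> [0, 1, 6, 1] (max |s|=6)
Stage 4 (SUM): sum[0..0]=0, sum[0..1]=1, sum[0..2]=7, sum[0..3]=8 -> [0, 1, 7, 8] (max |s|=8)
Stage 5 (AMPLIFY -1): 0*-1=0, 1*-1=-1, 7*-1=-7, 8*-1=-8 -> [0, -1, -7, -8] (max |s|=8)
Stage 6 (CLIP -17 20): clip(0,-17,20)=0, clip(-1,-17,20)=-1, clip(-7,-17,20)=-7, clip(-8,-17,20)=-8 -> [0, -1, -7, -8] (max |s|=8)
Overall max amplitude: 8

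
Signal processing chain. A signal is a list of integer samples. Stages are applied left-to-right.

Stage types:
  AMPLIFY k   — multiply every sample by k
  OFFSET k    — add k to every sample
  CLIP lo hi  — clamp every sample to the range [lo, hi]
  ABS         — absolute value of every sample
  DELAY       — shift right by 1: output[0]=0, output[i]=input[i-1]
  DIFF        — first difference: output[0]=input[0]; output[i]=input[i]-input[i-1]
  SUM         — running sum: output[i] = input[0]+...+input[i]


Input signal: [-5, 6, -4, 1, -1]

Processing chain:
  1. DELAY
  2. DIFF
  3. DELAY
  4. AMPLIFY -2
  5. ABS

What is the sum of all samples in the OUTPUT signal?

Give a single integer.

Answer: 52

Derivation:
Input: [-5, 6, -4, 1, -1]
Stage 1 (DELAY): [0, -5, 6, -4, 1] = [0, -5, 6, -4, 1] -> [0, -5, 6, -4, 1]
Stage 2 (DIFF): s[0]=0, -5-0=-5, 6--5=11, -4-6=-10, 1--4=5 -> [0, -5, 11, -10, 5]
Stage 3 (DELAY): [0, 0, -5, 11, -10] = [0, 0, -5, 11, -10] -> [0, 0, -5, 11, -10]
Stage 4 (AMPLIFY -2): 0*-2=0, 0*-2=0, -5*-2=10, 11*-2=-22, -10*-2=20 -> [0, 0, 10, -22, 20]
Stage 5 (ABS): |0|=0, |0|=0, |10|=10, |-22|=22, |20|=20 -> [0, 0, 10, 22, 20]
Output sum: 52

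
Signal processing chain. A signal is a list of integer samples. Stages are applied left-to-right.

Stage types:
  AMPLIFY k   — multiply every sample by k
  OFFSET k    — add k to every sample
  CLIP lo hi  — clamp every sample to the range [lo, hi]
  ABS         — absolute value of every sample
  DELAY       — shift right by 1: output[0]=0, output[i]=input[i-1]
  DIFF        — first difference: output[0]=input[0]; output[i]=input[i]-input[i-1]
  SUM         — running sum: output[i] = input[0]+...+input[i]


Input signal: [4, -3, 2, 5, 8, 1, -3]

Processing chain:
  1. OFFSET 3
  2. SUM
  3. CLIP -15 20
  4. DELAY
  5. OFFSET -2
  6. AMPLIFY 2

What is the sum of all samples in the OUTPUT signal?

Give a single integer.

Input: [4, -3, 2, 5, 8, 1, -3]
Stage 1 (OFFSET 3): 4+3=7, -3+3=0, 2+3=5, 5+3=8, 8+3=11, 1+3=4, -3+3=0 -> [7, 0, 5, 8, 11, 4, 0]
Stage 2 (SUM): sum[0..0]=7, sum[0..1]=7, sum[0..2]=12, sum[0..3]=20, sum[0..4]=31, sum[0..5]=35, sum[0..6]=35 -> [7, 7, 12, 20, 31, 35, 35]
Stage 3 (CLIP -15 20): clip(7,-15,20)=7, clip(7,-15,20)=7, clip(12,-15,20)=12, clip(20,-15,20)=20, clip(31,-15,20)=20, clip(35,-15,20)=20, clip(35,-15,20)=20 -> [7, 7, 12, 20, 20, 20, 20]
Stage 4 (DELAY): [0, 7, 7, 12, 20, 20, 20] = [0, 7, 7, 12, 20, 20, 20] -> [0, 7, 7, 12, 20, 20, 20]
Stage 5 (OFFSET -2): 0+-2=-2, 7+-2=5, 7+-2=5, 12+-2=10, 20+-2=18, 20+-2=18, 20+-2=18 -> [-2, 5, 5, 10, 18, 18, 18]
Stage 6 (AMPLIFY 2): -2*2=-4, 5*2=10, 5*2=10, 10*2=20, 18*2=36, 18*2=36, 18*2=36 -> [-4, 10, 10, 20, 36, 36, 36]
Output sum: 144

Answer: 144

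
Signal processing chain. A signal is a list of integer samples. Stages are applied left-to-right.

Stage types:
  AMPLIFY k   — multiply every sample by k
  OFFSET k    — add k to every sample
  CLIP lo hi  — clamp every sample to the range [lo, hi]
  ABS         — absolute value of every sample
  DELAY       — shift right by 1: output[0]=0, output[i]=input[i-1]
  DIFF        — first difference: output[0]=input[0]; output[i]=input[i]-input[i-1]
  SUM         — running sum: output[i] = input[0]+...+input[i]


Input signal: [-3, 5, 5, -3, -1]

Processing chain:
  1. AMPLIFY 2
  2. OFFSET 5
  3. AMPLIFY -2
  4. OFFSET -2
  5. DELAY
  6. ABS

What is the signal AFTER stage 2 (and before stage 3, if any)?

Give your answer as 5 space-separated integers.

Answer: -1 15 15 -1 3

Derivation:
Input: [-3, 5, 5, -3, -1]
Stage 1 (AMPLIFY 2): -3*2=-6, 5*2=10, 5*2=10, -3*2=-6, -1*2=-2 -> [-6, 10, 10, -6, -2]
Stage 2 (OFFSET 5): -6+5=-1, 10+5=15, 10+5=15, -6+5=-1, -2+5=3 -> [-1, 15, 15, -1, 3]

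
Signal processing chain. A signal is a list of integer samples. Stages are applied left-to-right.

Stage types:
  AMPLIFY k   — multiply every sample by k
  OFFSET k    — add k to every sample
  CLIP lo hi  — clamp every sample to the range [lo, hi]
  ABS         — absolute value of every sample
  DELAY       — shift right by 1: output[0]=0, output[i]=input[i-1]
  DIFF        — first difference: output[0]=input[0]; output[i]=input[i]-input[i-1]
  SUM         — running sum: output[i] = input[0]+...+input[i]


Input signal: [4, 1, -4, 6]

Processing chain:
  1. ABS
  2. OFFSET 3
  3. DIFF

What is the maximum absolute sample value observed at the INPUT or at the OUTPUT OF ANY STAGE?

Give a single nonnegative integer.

Input: [4, 1, -4, 6] (max |s|=6)
Stage 1 (ABS): |4|=4, |1|=1, |-4|=4, |6|=6 -> [4, 1, 4, 6] (max |s|=6)
Stage 2 (OFFSET 3): 4+3=7, 1+3=4, 4+3=7, 6+3=9 -> [7, 4, 7, 9] (max |s|=9)
Stage 3 (DIFF): s[0]=7, 4-7=-3, 7-4=3, 9-7=2 -> [7, -3, 3, 2] (max |s|=7)
Overall max amplitude: 9

Answer: 9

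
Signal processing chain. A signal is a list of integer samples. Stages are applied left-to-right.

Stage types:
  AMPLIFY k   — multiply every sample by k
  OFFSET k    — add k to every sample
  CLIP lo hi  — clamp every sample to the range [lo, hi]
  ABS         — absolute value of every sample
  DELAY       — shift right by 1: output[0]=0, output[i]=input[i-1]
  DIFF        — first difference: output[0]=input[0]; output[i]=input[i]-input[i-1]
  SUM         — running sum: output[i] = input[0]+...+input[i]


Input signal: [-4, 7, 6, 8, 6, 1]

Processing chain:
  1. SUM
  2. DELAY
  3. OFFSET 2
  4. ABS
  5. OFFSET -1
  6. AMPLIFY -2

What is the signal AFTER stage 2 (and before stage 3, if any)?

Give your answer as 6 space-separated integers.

Answer: 0 -4 3 9 17 23

Derivation:
Input: [-4, 7, 6, 8, 6, 1]
Stage 1 (SUM): sum[0..0]=-4, sum[0..1]=3, sum[0..2]=9, sum[0..3]=17, sum[0..4]=23, sum[0..5]=24 -> [-4, 3, 9, 17, 23, 24]
Stage 2 (DELAY): [0, -4, 3, 9, 17, 23] = [0, -4, 3, 9, 17, 23] -> [0, -4, 3, 9, 17, 23]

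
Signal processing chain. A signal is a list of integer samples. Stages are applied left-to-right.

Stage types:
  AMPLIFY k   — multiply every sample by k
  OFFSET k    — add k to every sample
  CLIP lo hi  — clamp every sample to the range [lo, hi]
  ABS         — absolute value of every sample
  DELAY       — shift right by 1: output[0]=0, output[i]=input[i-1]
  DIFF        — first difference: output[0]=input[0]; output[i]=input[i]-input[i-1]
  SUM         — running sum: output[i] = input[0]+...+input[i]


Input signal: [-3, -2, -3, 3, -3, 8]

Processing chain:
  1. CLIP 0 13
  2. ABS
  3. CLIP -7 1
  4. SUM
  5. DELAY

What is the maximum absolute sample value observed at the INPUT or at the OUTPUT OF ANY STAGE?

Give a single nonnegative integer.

Input: [-3, -2, -3, 3, -3, 8] (max |s|=8)
Stage 1 (CLIP 0 13): clip(-3,0,13)=0, clip(-2,0,13)=0, clip(-3,0,13)=0, clip(3,0,13)=3, clip(-3,0,13)=0, clip(8,0,13)=8 -> [0, 0, 0, 3, 0, 8] (max |s|=8)
Stage 2 (ABS): |0|=0, |0|=0, |0|=0, |3|=3, |0|=0, |8|=8 -> [0, 0, 0, 3, 0, 8] (max |s|=8)
Stage 3 (CLIP -7 1): clip(0,-7,1)=0, clip(0,-7,1)=0, clip(0,-7,1)=0, clip(3,-7,1)=1, clip(0,-7,1)=0, clip(8,-7,1)=1 -> [0, 0, 0, 1, 0, 1] (max |s|=1)
Stage 4 (SUM): sum[0..0]=0, sum[0..1]=0, sum[0..2]=0, sum[0..3]=1, sum[0..4]=1, sum[0..5]=2 -> [0, 0, 0, 1, 1, 2] (max |s|=2)
Stage 5 (DELAY): [0, 0, 0, 0, 1, 1] = [0, 0, 0, 0, 1, 1] -> [0, 0, 0, 0, 1, 1] (max |s|=1)
Overall max amplitude: 8

Answer: 8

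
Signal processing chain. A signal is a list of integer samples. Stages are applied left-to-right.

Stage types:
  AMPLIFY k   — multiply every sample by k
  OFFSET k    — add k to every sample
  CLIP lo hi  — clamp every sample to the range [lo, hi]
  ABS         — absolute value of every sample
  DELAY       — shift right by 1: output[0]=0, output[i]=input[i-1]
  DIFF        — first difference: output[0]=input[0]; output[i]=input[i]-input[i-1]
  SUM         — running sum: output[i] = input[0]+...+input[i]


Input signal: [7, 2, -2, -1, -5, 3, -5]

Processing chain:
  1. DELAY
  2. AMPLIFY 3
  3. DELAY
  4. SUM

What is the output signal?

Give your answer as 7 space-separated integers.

Input: [7, 2, -2, -1, -5, 3, -5]
Stage 1 (DELAY): [0, 7, 2, -2, -1, -5, 3] = [0, 7, 2, -2, -1, -5, 3] -> [0, 7, 2, -2, -1, -5, 3]
Stage 2 (AMPLIFY 3): 0*3=0, 7*3=21, 2*3=6, -2*3=-6, -1*3=-3, -5*3=-15, 3*3=9 -> [0, 21, 6, -6, -3, -15, 9]
Stage 3 (DELAY): [0, 0, 21, 6, -6, -3, -15] = [0, 0, 21, 6, -6, -3, -15] -> [0, 0, 21, 6, -6, -3, -15]
Stage 4 (SUM): sum[0..0]=0, sum[0..1]=0, sum[0..2]=21, sum[0..3]=27, sum[0..4]=21, sum[0..5]=18, sum[0..6]=3 -> [0, 0, 21, 27, 21, 18, 3]

Answer: 0 0 21 27 21 18 3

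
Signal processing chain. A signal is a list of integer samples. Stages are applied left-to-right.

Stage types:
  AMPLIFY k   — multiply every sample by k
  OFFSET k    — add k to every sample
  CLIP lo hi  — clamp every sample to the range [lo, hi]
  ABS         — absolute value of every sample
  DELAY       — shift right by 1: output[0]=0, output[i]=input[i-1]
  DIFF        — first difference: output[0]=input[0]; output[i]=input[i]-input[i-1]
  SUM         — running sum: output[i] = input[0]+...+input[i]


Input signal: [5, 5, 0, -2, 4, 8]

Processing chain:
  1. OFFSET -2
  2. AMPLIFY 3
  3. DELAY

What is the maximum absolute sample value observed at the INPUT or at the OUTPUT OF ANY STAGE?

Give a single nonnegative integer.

Input: [5, 5, 0, -2, 4, 8] (max |s|=8)
Stage 1 (OFFSET -2): 5+-2=3, 5+-2=3, 0+-2=-2, -2+-2=-4, 4+-2=2, 8+-2=6 -> [3, 3, -2, -4, 2, 6] (max |s|=6)
Stage 2 (AMPLIFY 3): 3*3=9, 3*3=9, -2*3=-6, -4*3=-12, 2*3=6, 6*3=18 -> [9, 9, -6, -12, 6, 18] (max |s|=18)
Stage 3 (DELAY): [0, 9, 9, -6, -12, 6] = [0, 9, 9, -6, -12, 6] -> [0, 9, 9, -6, -12, 6] (max |s|=12)
Overall max amplitude: 18

Answer: 18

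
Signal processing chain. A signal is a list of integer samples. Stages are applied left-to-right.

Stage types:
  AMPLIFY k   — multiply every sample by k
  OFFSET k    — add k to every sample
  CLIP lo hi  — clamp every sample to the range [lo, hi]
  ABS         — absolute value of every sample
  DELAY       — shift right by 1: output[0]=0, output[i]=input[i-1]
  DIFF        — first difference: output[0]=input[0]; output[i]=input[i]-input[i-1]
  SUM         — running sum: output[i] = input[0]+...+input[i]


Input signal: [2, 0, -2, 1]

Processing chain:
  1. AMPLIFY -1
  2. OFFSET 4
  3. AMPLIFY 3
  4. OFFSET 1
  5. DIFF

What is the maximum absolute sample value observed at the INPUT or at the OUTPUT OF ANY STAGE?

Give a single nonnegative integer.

Answer: 19

Derivation:
Input: [2, 0, -2, 1] (max |s|=2)
Stage 1 (AMPLIFY -1): 2*-1=-2, 0*-1=0, -2*-1=2, 1*-1=-1 -> [-2, 0, 2, -1] (max |s|=2)
Stage 2 (OFFSET 4): -2+4=2, 0+4=4, 2+4=6, -1+4=3 -> [2, 4, 6, 3] (max |s|=6)
Stage 3 (AMPLIFY 3): 2*3=6, 4*3=12, 6*3=18, 3*3=9 -> [6, 12, 18, 9] (max |s|=18)
Stage 4 (OFFSET 1): 6+1=7, 12+1=13, 18+1=19, 9+1=10 -> [7, 13, 19, 10] (max |s|=19)
Stage 5 (DIFF): s[0]=7, 13-7=6, 19-13=6, 10-19=-9 -> [7, 6, 6, -9] (max |s|=9)
Overall max amplitude: 19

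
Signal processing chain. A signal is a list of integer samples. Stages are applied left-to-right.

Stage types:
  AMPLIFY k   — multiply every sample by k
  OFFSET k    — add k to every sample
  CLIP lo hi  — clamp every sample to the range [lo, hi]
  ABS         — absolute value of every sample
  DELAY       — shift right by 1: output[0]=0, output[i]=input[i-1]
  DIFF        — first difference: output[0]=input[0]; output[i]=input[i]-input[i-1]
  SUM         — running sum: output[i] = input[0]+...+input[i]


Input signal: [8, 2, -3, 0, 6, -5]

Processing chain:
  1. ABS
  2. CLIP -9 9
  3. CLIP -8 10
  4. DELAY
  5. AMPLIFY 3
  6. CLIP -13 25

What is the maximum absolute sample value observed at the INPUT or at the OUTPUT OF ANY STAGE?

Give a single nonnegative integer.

Input: [8, 2, -3, 0, 6, -5] (max |s|=8)
Stage 1 (ABS): |8|=8, |2|=2, |-3|=3, |0|=0, |6|=6, |-5|=5 -> [8, 2, 3, 0, 6, 5] (max |s|=8)
Stage 2 (CLIP -9 9): clip(8,-9,9)=8, clip(2,-9,9)=2, clip(3,-9,9)=3, clip(0,-9,9)=0, clip(6,-9,9)=6, clip(5,-9,9)=5 -> [8, 2, 3, 0, 6, 5] (max |s|=8)
Stage 3 (CLIP -8 10): clip(8,-8,10)=8, clip(2,-8,10)=2, clip(3,-8,10)=3, clip(0,-8,10)=0, clip(6,-8,10)=6, clip(5,-8,10)=5 -> [8, 2, 3, 0, 6, 5] (max |s|=8)
Stage 4 (DELAY): [0, 8, 2, 3, 0, 6] = [0, 8, 2, 3, 0, 6] -> [0, 8, 2, 3, 0, 6] (max |s|=8)
Stage 5 (AMPLIFY 3): 0*3=0, 8*3=24, 2*3=6, 3*3=9, 0*3=0, 6*3=18 -> [0, 24, 6, 9, 0, 18] (max |s|=24)
Stage 6 (CLIP -13 25): clip(0,-13,25)=0, clip(24,-13,25)=24, clip(6,-13,25)=6, clip(9,-13,25)=9, clip(0,-13,25)=0, clip(18,-13,25)=18 -> [0, 24, 6, 9, 0, 18] (max |s|=24)
Overall max amplitude: 24

Answer: 24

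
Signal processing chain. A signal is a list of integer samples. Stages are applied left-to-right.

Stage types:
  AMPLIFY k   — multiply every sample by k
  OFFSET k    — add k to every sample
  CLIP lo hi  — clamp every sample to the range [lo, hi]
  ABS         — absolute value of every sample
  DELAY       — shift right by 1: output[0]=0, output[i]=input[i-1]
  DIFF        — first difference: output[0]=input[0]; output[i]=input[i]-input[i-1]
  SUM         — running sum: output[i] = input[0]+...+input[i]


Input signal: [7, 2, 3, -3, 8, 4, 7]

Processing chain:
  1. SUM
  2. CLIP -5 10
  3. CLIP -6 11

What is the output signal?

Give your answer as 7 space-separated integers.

Input: [7, 2, 3, -3, 8, 4, 7]
Stage 1 (SUM): sum[0..0]=7, sum[0..1]=9, sum[0..2]=12, sum[0..3]=9, sum[0..4]=17, sum[0..5]=21, sum[0..6]=28 -> [7, 9, 12, 9, 17, 21, 28]
Stage 2 (CLIP -5 10): clip(7,-5,10)=7, clip(9,-5,10)=9, clip(12,-5,10)=10, clip(9,-5,10)=9, clip(17,-5,10)=10, clip(21,-5,10)=10, clip(28,-5,10)=10 -> [7, 9, 10, 9, 10, 10, 10]
Stage 3 (CLIP -6 11): clip(7,-6,11)=7, clip(9,-6,11)=9, clip(10,-6,11)=10, clip(9,-6,11)=9, clip(10,-6,11)=10, clip(10,-6,11)=10, clip(10,-6,11)=10 -> [7, 9, 10, 9, 10, 10, 10]

Answer: 7 9 10 9 10 10 10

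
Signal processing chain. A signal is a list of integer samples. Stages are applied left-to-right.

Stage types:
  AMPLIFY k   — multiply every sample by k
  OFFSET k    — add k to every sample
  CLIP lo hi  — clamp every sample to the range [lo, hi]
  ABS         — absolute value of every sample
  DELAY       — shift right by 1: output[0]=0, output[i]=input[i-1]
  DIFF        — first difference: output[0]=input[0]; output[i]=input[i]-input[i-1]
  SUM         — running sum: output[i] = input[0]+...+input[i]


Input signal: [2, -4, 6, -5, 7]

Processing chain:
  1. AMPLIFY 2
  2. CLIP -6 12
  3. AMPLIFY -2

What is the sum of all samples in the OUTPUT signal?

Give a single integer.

Answer: -32

Derivation:
Input: [2, -4, 6, -5, 7]
Stage 1 (AMPLIFY 2): 2*2=4, -4*2=-8, 6*2=12, -5*2=-10, 7*2=14 -> [4, -8, 12, -10, 14]
Stage 2 (CLIP -6 12): clip(4,-6,12)=4, clip(-8,-6,12)=-6, clip(12,-6,12)=12, clip(-10,-6,12)=-6, clip(14,-6,12)=12 -> [4, -6, 12, -6, 12]
Stage 3 (AMPLIFY -2): 4*-2=-8, -6*-2=12, 12*-2=-24, -6*-2=12, 12*-2=-24 -> [-8, 12, -24, 12, -24]
Output sum: -32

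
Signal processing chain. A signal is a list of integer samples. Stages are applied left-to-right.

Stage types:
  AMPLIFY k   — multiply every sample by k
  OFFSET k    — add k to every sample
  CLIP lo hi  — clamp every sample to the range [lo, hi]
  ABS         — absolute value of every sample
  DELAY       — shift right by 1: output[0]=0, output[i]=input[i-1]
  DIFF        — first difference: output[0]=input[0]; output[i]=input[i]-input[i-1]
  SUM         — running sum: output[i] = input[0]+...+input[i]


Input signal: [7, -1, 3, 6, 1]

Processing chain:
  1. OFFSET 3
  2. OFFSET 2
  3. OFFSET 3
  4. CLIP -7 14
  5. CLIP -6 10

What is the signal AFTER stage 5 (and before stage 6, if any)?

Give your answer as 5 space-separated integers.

Answer: 10 7 10 10 9

Derivation:
Input: [7, -1, 3, 6, 1]
Stage 1 (OFFSET 3): 7+3=10, -1+3=2, 3+3=6, 6+3=9, 1+3=4 -> [10, 2, 6, 9, 4]
Stage 2 (OFFSET 2): 10+2=12, 2+2=4, 6+2=8, 9+2=11, 4+2=6 -> [12, 4, 8, 11, 6]
Stage 3 (OFFSET 3): 12+3=15, 4+3=7, 8+3=11, 11+3=14, 6+3=9 -> [15, 7, 11, 14, 9]
Stage 4 (CLIP -7 14): clip(15,-7,14)=14, clip(7,-7,14)=7, clip(11,-7,14)=11, clip(14,-7,14)=14, clip(9,-7,14)=9 -> [14, 7, 11, 14, 9]
Stage 5 (CLIP -6 10): clip(14,-6,10)=10, clip(7,-6,10)=7, clip(11,-6,10)=10, clip(14,-6,10)=10, clip(9,-6,10)=9 -> [10, 7, 10, 10, 9]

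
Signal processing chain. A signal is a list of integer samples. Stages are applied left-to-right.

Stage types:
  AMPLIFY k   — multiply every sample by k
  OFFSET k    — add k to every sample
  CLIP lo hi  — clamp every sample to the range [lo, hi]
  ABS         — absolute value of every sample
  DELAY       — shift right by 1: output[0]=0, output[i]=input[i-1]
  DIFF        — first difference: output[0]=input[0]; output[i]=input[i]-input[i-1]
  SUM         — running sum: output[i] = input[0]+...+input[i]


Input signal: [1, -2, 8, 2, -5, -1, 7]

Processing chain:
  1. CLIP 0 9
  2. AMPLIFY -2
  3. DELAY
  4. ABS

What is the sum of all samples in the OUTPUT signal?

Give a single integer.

Input: [1, -2, 8, 2, -5, -1, 7]
Stage 1 (CLIP 0 9): clip(1,0,9)=1, clip(-2,0,9)=0, clip(8,0,9)=8, clip(2,0,9)=2, clip(-5,0,9)=0, clip(-1,0,9)=0, clip(7,0,9)=7 -> [1, 0, 8, 2, 0, 0, 7]
Stage 2 (AMPLIFY -2): 1*-2=-2, 0*-2=0, 8*-2=-16, 2*-2=-4, 0*-2=0, 0*-2=0, 7*-2=-14 -> [-2, 0, -16, -4, 0, 0, -14]
Stage 3 (DELAY): [0, -2, 0, -16, -4, 0, 0] = [0, -2, 0, -16, -4, 0, 0] -> [0, -2, 0, -16, -4, 0, 0]
Stage 4 (ABS): |0|=0, |-2|=2, |0|=0, |-16|=16, |-4|=4, |0|=0, |0|=0 -> [0, 2, 0, 16, 4, 0, 0]
Output sum: 22

Answer: 22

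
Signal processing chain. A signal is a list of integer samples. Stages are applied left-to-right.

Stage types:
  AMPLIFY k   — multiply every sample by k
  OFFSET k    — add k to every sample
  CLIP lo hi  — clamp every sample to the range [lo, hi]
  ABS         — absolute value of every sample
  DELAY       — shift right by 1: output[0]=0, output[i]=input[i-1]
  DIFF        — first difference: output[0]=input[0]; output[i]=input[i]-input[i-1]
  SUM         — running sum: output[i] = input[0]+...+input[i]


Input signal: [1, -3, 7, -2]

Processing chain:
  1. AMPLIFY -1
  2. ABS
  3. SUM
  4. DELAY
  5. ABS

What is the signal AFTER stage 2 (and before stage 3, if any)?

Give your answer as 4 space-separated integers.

Input: [1, -3, 7, -2]
Stage 1 (AMPLIFY -1): 1*-1=-1, -3*-1=3, 7*-1=-7, -2*-1=2 -> [-1, 3, -7, 2]
Stage 2 (ABS): |-1|=1, |3|=3, |-7|=7, |2|=2 -> [1, 3, 7, 2]

Answer: 1 3 7 2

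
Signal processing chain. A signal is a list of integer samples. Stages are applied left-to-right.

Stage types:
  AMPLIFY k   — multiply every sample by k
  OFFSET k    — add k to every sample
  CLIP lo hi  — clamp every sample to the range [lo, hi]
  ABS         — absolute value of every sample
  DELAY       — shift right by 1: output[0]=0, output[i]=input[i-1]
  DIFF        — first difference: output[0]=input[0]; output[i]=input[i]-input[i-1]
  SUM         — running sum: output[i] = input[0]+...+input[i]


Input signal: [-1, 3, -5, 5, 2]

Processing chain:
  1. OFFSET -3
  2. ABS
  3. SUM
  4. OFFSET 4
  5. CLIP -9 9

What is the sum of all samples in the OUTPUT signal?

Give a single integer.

Answer: 43

Derivation:
Input: [-1, 3, -5, 5, 2]
Stage 1 (OFFSET -3): -1+-3=-4, 3+-3=0, -5+-3=-8, 5+-3=2, 2+-3=-1 -> [-4, 0, -8, 2, -1]
Stage 2 (ABS): |-4|=4, |0|=0, |-8|=8, |2|=2, |-1|=1 -> [4, 0, 8, 2, 1]
Stage 3 (SUM): sum[0..0]=4, sum[0..1]=4, sum[0..2]=12, sum[0..3]=14, sum[0..4]=15 -> [4, 4, 12, 14, 15]
Stage 4 (OFFSET 4): 4+4=8, 4+4=8, 12+4=16, 14+4=18, 15+4=19 -> [8, 8, 16, 18, 19]
Stage 5 (CLIP -9 9): clip(8,-9,9)=8, clip(8,-9,9)=8, clip(16,-9,9)=9, clip(18,-9,9)=9, clip(19,-9,9)=9 -> [8, 8, 9, 9, 9]
Output sum: 43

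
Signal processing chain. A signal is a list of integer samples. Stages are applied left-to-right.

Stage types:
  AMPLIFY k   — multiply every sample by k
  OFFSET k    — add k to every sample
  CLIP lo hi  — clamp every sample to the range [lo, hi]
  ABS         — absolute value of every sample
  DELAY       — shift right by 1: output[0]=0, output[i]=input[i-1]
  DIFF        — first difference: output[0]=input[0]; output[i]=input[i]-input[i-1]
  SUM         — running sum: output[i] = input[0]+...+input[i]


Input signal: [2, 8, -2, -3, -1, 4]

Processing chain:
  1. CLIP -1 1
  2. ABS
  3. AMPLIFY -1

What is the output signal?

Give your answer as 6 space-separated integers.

Answer: -1 -1 -1 -1 -1 -1

Derivation:
Input: [2, 8, -2, -3, -1, 4]
Stage 1 (CLIP -1 1): clip(2,-1,1)=1, clip(8,-1,1)=1, clip(-2,-1,1)=-1, clip(-3,-1,1)=-1, clip(-1,-1,1)=-1, clip(4,-1,1)=1 -> [1, 1, -1, -1, -1, 1]
Stage 2 (ABS): |1|=1, |1|=1, |-1|=1, |-1|=1, |-1|=1, |1|=1 -> [1, 1, 1, 1, 1, 1]
Stage 3 (AMPLIFY -1): 1*-1=-1, 1*-1=-1, 1*-1=-1, 1*-1=-1, 1*-1=-1, 1*-1=-1 -> [-1, -1, -1, -1, -1, -1]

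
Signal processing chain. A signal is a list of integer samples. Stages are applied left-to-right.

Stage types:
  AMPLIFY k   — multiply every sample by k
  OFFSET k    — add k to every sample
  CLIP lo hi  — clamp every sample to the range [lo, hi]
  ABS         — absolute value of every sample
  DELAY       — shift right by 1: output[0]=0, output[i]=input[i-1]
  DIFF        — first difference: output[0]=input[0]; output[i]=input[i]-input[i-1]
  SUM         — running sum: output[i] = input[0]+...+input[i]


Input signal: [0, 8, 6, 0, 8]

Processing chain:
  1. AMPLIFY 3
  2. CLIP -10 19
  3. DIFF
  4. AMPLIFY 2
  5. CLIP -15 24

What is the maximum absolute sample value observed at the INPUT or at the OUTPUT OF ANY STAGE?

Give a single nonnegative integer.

Answer: 38

Derivation:
Input: [0, 8, 6, 0, 8] (max |s|=8)
Stage 1 (AMPLIFY 3): 0*3=0, 8*3=24, 6*3=18, 0*3=0, 8*3=24 -> [0, 24, 18, 0, 24] (max |s|=24)
Stage 2 (CLIP -10 19): clip(0,-10,19)=0, clip(24,-10,19)=19, clip(18,-10,19)=18, clip(0,-10,19)=0, clip(24,-10,19)=19 -> [0, 19, 18, 0, 19] (max |s|=19)
Stage 3 (DIFF): s[0]=0, 19-0=19, 18-19=-1, 0-18=-18, 19-0=19 -> [0, 19, -1, -18, 19] (max |s|=19)
Stage 4 (AMPLIFY 2): 0*2=0, 19*2=38, -1*2=-2, -18*2=-36, 19*2=38 -> [0, 38, -2, -36, 38] (max |s|=38)
Stage 5 (CLIP -15 24): clip(0,-15,24)=0, clip(38,-15,24)=24, clip(-2,-15,24)=-2, clip(-36,-15,24)=-15, clip(38,-15,24)=24 -> [0, 24, -2, -15, 24] (max |s|=24)
Overall max amplitude: 38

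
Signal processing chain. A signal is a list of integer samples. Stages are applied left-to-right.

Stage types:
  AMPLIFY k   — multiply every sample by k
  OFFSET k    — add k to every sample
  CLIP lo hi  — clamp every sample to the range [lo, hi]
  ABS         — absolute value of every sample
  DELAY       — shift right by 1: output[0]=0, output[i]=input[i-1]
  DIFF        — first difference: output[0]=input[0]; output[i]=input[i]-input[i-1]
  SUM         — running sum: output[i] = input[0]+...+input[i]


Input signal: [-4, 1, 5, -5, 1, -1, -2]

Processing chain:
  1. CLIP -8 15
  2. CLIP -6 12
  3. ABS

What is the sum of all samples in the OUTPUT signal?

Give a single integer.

Answer: 19

Derivation:
Input: [-4, 1, 5, -5, 1, -1, -2]
Stage 1 (CLIP -8 15): clip(-4,-8,15)=-4, clip(1,-8,15)=1, clip(5,-8,15)=5, clip(-5,-8,15)=-5, clip(1,-8,15)=1, clip(-1,-8,15)=-1, clip(-2,-8,15)=-2 -> [-4, 1, 5, -5, 1, -1, -2]
Stage 2 (CLIP -6 12): clip(-4,-6,12)=-4, clip(1,-6,12)=1, clip(5,-6,12)=5, clip(-5,-6,12)=-5, clip(1,-6,12)=1, clip(-1,-6,12)=-1, clip(-2,-6,12)=-2 -> [-4, 1, 5, -5, 1, -1, -2]
Stage 3 (ABS): |-4|=4, |1|=1, |5|=5, |-5|=5, |1|=1, |-1|=1, |-2|=2 -> [4, 1, 5, 5, 1, 1, 2]
Output sum: 19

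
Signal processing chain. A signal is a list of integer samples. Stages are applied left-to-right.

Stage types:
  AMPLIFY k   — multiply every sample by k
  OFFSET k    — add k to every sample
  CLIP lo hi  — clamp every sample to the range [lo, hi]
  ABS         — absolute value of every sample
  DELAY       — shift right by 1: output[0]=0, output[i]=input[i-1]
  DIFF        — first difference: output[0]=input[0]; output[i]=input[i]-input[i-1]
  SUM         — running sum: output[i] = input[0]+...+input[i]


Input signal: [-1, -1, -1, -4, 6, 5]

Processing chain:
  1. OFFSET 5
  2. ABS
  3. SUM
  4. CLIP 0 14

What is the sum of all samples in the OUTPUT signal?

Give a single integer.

Input: [-1, -1, -1, -4, 6, 5]
Stage 1 (OFFSET 5): -1+5=4, -1+5=4, -1+5=4, -4+5=1, 6+5=11, 5+5=10 -> [4, 4, 4, 1, 11, 10]
Stage 2 (ABS): |4|=4, |4|=4, |4|=4, |1|=1, |11|=11, |10|=10 -> [4, 4, 4, 1, 11, 10]
Stage 3 (SUM): sum[0..0]=4, sum[0..1]=8, sum[0..2]=12, sum[0..3]=13, sum[0..4]=24, sum[0..5]=34 -> [4, 8, 12, 13, 24, 34]
Stage 4 (CLIP 0 14): clip(4,0,14)=4, clip(8,0,14)=8, clip(12,0,14)=12, clip(13,0,14)=13, clip(24,0,14)=14, clip(34,0,14)=14 -> [4, 8, 12, 13, 14, 14]
Output sum: 65

Answer: 65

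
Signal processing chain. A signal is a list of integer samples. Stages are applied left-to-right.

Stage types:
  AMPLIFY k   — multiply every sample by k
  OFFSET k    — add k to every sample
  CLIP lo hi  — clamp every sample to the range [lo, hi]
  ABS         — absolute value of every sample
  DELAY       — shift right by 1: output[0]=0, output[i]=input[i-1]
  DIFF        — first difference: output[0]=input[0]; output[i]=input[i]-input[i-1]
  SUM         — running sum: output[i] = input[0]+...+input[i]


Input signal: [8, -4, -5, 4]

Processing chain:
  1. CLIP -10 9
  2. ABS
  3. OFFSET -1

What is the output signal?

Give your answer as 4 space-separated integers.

Input: [8, -4, -5, 4]
Stage 1 (CLIP -10 9): clip(8,-10,9)=8, clip(-4,-10,9)=-4, clip(-5,-10,9)=-5, clip(4,-10,9)=4 -> [8, -4, -5, 4]
Stage 2 (ABS): |8|=8, |-4|=4, |-5|=5, |4|=4 -> [8, 4, 5, 4]
Stage 3 (OFFSET -1): 8+-1=7, 4+-1=3, 5+-1=4, 4+-1=3 -> [7, 3, 4, 3]

Answer: 7 3 4 3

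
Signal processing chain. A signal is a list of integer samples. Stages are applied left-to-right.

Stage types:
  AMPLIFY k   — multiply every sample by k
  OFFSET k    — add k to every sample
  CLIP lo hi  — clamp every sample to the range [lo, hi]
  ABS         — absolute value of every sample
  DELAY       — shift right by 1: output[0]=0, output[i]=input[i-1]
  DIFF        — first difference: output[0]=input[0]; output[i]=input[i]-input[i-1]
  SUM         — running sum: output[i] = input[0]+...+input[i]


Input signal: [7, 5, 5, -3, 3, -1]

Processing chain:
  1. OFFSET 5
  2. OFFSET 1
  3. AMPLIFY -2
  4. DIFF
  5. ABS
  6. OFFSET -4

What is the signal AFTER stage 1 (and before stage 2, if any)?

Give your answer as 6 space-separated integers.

Input: [7, 5, 5, -3, 3, -1]
Stage 1 (OFFSET 5): 7+5=12, 5+5=10, 5+5=10, -3+5=2, 3+5=8, -1+5=4 -> [12, 10, 10, 2, 8, 4]

Answer: 12 10 10 2 8 4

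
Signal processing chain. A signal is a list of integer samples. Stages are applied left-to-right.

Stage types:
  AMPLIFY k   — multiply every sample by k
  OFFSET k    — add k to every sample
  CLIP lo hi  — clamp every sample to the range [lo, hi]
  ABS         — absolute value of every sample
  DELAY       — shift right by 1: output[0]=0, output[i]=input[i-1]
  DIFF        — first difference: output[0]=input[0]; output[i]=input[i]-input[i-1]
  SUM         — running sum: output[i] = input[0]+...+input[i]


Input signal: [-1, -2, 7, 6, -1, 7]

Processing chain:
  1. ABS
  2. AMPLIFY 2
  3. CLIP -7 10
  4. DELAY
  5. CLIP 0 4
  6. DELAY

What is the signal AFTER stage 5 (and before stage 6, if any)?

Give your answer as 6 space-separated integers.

Answer: 0 2 4 4 4 2

Derivation:
Input: [-1, -2, 7, 6, -1, 7]
Stage 1 (ABS): |-1|=1, |-2|=2, |7|=7, |6|=6, |-1|=1, |7|=7 -> [1, 2, 7, 6, 1, 7]
Stage 2 (AMPLIFY 2): 1*2=2, 2*2=4, 7*2=14, 6*2=12, 1*2=2, 7*2=14 -> [2, 4, 14, 12, 2, 14]
Stage 3 (CLIP -7 10): clip(2,-7,10)=2, clip(4,-7,10)=4, clip(14,-7,10)=10, clip(12,-7,10)=10, clip(2,-7,10)=2, clip(14,-7,10)=10 -> [2, 4, 10, 10, 2, 10]
Stage 4 (DELAY): [0, 2, 4, 10, 10, 2] = [0, 2, 4, 10, 10, 2] -> [0, 2, 4, 10, 10, 2]
Stage 5 (CLIP 0 4): clip(0,0,4)=0, clip(2,0,4)=2, clip(4,0,4)=4, clip(10,0,4)=4, clip(10,0,4)=4, clip(2,0,4)=2 -> [0, 2, 4, 4, 4, 2]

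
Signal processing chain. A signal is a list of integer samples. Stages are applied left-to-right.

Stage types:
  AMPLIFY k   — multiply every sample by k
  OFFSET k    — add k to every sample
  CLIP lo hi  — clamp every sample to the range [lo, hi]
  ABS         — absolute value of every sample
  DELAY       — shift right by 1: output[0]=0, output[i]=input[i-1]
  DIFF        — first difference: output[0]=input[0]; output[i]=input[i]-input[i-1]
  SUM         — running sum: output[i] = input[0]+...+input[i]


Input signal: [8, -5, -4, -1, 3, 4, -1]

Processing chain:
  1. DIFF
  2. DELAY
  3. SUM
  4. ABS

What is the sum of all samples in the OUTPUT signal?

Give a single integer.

Answer: 25

Derivation:
Input: [8, -5, -4, -1, 3, 4, -1]
Stage 1 (DIFF): s[0]=8, -5-8=-13, -4--5=1, -1--4=3, 3--1=4, 4-3=1, -1-4=-5 -> [8, -13, 1, 3, 4, 1, -5]
Stage 2 (DELAY): [0, 8, -13, 1, 3, 4, 1] = [0, 8, -13, 1, 3, 4, 1] -> [0, 8, -13, 1, 3, 4, 1]
Stage 3 (SUM): sum[0..0]=0, sum[0..1]=8, sum[0..2]=-5, sum[0..3]=-4, sum[0..4]=-1, sum[0..5]=3, sum[0..6]=4 -> [0, 8, -5, -4, -1, 3, 4]
Stage 4 (ABS): |0|=0, |8|=8, |-5|=5, |-4|=4, |-1|=1, |3|=3, |4|=4 -> [0, 8, 5, 4, 1, 3, 4]
Output sum: 25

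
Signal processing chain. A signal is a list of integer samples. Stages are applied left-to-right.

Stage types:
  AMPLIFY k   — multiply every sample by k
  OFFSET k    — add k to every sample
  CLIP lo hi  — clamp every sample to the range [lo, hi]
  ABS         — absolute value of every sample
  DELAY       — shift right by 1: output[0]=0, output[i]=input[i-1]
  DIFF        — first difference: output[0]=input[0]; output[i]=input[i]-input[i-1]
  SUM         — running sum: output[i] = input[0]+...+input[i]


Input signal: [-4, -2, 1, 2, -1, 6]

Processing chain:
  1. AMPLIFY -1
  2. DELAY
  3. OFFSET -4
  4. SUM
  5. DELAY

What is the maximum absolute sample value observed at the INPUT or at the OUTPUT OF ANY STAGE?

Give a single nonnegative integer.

Answer: 20

Derivation:
Input: [-4, -2, 1, 2, -1, 6] (max |s|=6)
Stage 1 (AMPLIFY -1): -4*-1=4, -2*-1=2, 1*-1=-1, 2*-1=-2, -1*-1=1, 6*-1=-6 -> [4, 2, -1, -2, 1, -6] (max |s|=6)
Stage 2 (DELAY): [0, 4, 2, -1, -2, 1] = [0, 4, 2, -1, -2, 1] -> [0, 4, 2, -1, -2, 1] (max |s|=4)
Stage 3 (OFFSET -4): 0+-4=-4, 4+-4=0, 2+-4=-2, -1+-4=-5, -2+-4=-6, 1+-4=-3 -> [-4, 0, -2, -5, -6, -3] (max |s|=6)
Stage 4 (SUM): sum[0..0]=-4, sum[0..1]=-4, sum[0..2]=-6, sum[0..3]=-11, sum[0..4]=-17, sum[0..5]=-20 -> [-4, -4, -6, -11, -17, -20] (max |s|=20)
Stage 5 (DELAY): [0, -4, -4, -6, -11, -17] = [0, -4, -4, -6, -11, -17] -> [0, -4, -4, -6, -11, -17] (max |s|=17)
Overall max amplitude: 20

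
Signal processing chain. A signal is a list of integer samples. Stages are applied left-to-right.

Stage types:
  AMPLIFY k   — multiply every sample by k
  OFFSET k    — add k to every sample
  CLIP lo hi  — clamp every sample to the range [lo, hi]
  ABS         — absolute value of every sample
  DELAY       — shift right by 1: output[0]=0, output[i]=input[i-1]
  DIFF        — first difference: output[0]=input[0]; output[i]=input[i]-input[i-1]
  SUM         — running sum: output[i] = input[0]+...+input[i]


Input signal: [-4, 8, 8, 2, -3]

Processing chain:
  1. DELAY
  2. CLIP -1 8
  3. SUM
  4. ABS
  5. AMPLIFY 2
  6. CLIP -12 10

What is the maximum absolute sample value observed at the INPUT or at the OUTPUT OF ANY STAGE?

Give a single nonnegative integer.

Input: [-4, 8, 8, 2, -3] (max |s|=8)
Stage 1 (DELAY): [0, -4, 8, 8, 2] = [0, -4, 8, 8, 2] -> [0, -4, 8, 8, 2] (max |s|=8)
Stage 2 (CLIP -1 8): clip(0,-1,8)=0, clip(-4,-1,8)=-1, clip(8,-1,8)=8, clip(8,-1,8)=8, clip(2,-1,8)=2 -> [0, -1, 8, 8, 2] (max |s|=8)
Stage 3 (SUM): sum[0..0]=0, sum[0..1]=-1, sum[0..2]=7, sum[0..3]=15, sum[0..4]=17 -> [0, -1, 7, 15, 17] (max |s|=17)
Stage 4 (ABS): |0|=0, |-1|=1, |7|=7, |15|=15, |17|=17 -> [0, 1, 7, 15, 17] (max |s|=17)
Stage 5 (AMPLIFY 2): 0*2=0, 1*2=2, 7*2=14, 15*2=30, 17*2=34 -> [0, 2, 14, 30, 34] (max |s|=34)
Stage 6 (CLIP -12 10): clip(0,-12,10)=0, clip(2,-12,10)=2, clip(14,-12,10)=10, clip(30,-12,10)=10, clip(34,-12,10)=10 -> [0, 2, 10, 10, 10] (max |s|=10)
Overall max amplitude: 34

Answer: 34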